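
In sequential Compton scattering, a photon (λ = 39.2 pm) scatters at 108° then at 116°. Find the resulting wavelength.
45.8660 pm

Apply Compton shift twice:

First scattering at θ₁ = 108°:
Δλ₁ = λ_C(1 - cos(108°))
Δλ₁ = 2.4263 × 1.3090
Δλ₁ = 3.1761 pm

After first scattering:
λ₁ = 39.2 + 3.1761 = 42.3761 pm

Second scattering at θ₂ = 116°:
Δλ₂ = λ_C(1 - cos(116°))
Δλ₂ = 2.4263 × 1.4384
Δλ₂ = 3.4899 pm

Final wavelength:
λ₂ = 42.3761 + 3.4899 = 45.8660 pm

Total shift: Δλ_total = 3.1761 + 3.4899 = 6.6660 pm

(Intermediate values are shown rounded; full precision is carried through to the final answer.)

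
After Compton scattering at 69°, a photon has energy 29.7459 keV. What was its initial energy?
30.9000 keV

Convert final energy to wavelength (hc ≈ 1239.842 keV·pm):
λ' = hc/E' = 1239.842 / 29.7459 = 41.6811 pm

Calculate the Compton shift:
Δλ = λ_C(1 - cos(69°))
Δλ = 2.4263 × (1 - cos(69°))
Δλ = 1.5568 pm

Initial wavelength:
λ = λ' - Δλ = 41.6811 - 1.5568 = 40.1243 pm

Initial energy:
E = hc/λ = 1239.842 / 40.1243 = 30.9000 keV

(Intermediate values are shown rounded; full precision is carried through to the final answer.)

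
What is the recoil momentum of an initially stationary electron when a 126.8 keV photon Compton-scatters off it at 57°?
6.1684e-23 kg·m/s

The electron is initially at rest, so by conservation of momentum:
p⃗_e = p⃗₀ − p⃗'  (incident photon momentum minus scattered photon momentum)

Photon momentum magnitudes (p = h/λ = E/c):
λ₀ = hc/E₀ = 9.7779 pm → p₀ = h/λ₀ = 6.7766e-23 kg·m/s
Δλ = λ_C(1 − cos 57°) = 1.1048 pm
λ' = 10.8828 pm → p' = h/λ' = 6.0886e-23 kg·m/s

The scattered photon makes angle θ = 57° with the incident direction, so by the law of cosines:
|p⃗_e|² = p₀² + p'² − 2p₀p'cos θ
|p⃗_e|² = (6.7766e-23)² + (6.0886e-23)² − 2·6.7766e-23·6.0886e-23·cos(57°)
|p⃗_e| = 6.1684e-23 kg·m/s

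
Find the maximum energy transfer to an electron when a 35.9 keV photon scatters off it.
4.4228 keV

Maximum energy transfer occurs at θ = 180° (backscattering).

Initial photon: E₀ = 35.9 keV → λ₀ = 34.5360 pm

Maximum Compton shift (at 180°):
Δλ_max = 2λ_C = 2 × 2.4263 = 4.8526 pm

Final wavelength:
λ' = 34.5360 + 4.8526 = 39.3886 pm

Minimum photon energy (maximum energy to electron):
E'_min = hc/λ' = 31.4772 keV

Maximum electron kinetic energy:
K_max = E₀ - E'_min = 35.9000 - 31.4772 = 4.4228 keV

(Intermediate values are shown rounded; full precision is carried through to the final answer.)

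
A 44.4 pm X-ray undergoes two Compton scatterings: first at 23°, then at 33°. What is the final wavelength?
44.9843 pm

Apply Compton shift twice:

First scattering at θ₁ = 23°:
Δλ₁ = λ_C(1 - cos(23°))
Δλ₁ = 2.4263 × 0.0795
Δλ₁ = 0.1929 pm

After first scattering:
λ₁ = 44.4 + 0.1929 = 44.5929 pm

Second scattering at θ₂ = 33°:
Δλ₂ = λ_C(1 - cos(33°))
Δλ₂ = 2.4263 × 0.1613
Δλ₂ = 0.3914 pm

Final wavelength:
λ₂ = 44.5929 + 0.3914 = 44.9843 pm

Total shift: Δλ_total = 0.1929 + 0.3914 = 0.5843 pm

(Intermediate values are shown rounded; full precision is carried through to the final answer.)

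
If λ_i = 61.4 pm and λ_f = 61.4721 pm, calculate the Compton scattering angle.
14.00°

First find the wavelength shift:
Δλ = λ' - λ = 61.4721 - 61.4 = 0.0721 pm

Using Δλ = λ_C(1 - cos θ), with λ_C = h/(m_e·c) ≈ 2.42631024 pm:
cos θ = 1 - Δλ/λ_C
cos θ = 1 - 0.0721/2.42631024
cos θ = 0.970284

θ = arccos(0.970284)
θ = 14.00°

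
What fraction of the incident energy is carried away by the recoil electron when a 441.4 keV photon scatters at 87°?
0.4501 (or 45.01%)

Calculate initial and final photon energies:

Initial: E₀ = 441.4 keV → λ₀ = 2.8089 pm
Compton shift: Δλ = 2.2993 pm
Final wavelength: λ' = 5.1082 pm
Final energy: E' = 242.7154 keV

Fractional energy loss:
(E₀ - E')/E₀ = (441.4000 - 242.7154)/441.4000
= 198.6846/441.4000
= 0.4501
= 45.01%

(Intermediate values are shown rounded; full precision is carried through to the final answer.)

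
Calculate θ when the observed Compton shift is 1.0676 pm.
55.94°

From the Compton formula Δλ = λ_C(1 - cos θ), we can solve for θ:

cos θ = 1 - Δλ/λ_C

Given:
- Δλ = 1.0676 pm
- λ_C = h/(m_e·c) ≈ 2.42631024 pm

cos θ = 1 - 1.0676/2.42631024
cos θ = 1 - 0.440010
cos θ = 0.559990

θ = arccos(0.559990)
θ = 55.94°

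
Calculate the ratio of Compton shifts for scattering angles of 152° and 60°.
152° produces the larger shift by a factor of 3.766

Calculate both shifts using Δλ = λ_C(1 - cos θ):

For θ₁ = 60°:
Δλ₁ = 2.4263 × (1 - cos(60°))
Δλ₁ = 2.4263 × 0.5000
Δλ₁ = 1.2132 pm

For θ₂ = 152°:
Δλ₂ = 2.4263 × (1 - cos(152°))
Δλ₂ = 2.4263 × 1.8829
Δλ₂ = 4.5686 pm

The 152° angle produces the larger shift.
Ratio: 4.5686/1.2132 = 3.766

(Intermediate values are shown rounded; full precision is carried through to the final answer.)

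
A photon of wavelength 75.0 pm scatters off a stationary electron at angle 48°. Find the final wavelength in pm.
75.8028 pm

Using the Compton scattering formula:
λ' = λ + Δλ = λ + λ_C(1 - cos θ)

Given:
- Initial wavelength λ = 75.0 pm
- Scattering angle θ = 48°
- Compton wavelength λ_C ≈ 2.4263 pm

Calculate the shift:
Δλ = 2.4263 × (1 - cos(48°))
Δλ = 2.4263 × 0.3309
Δλ = 0.8028 pm

Final wavelength:
λ' = 75.0 + 0.8028 = 75.8028 pm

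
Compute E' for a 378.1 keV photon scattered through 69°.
256.3810 keV

First convert energy to wavelength:
λ = hc/E, with hc ≈ 1239.842 keV·pm (i.e. 1239.842 eV·nm)

For E = 378.1 keV = 378100 eV:
λ = 1239.842 keV·pm / 378.1 keV
λ = 3.2791 pm

Calculate the Compton shift:
Δλ = λ_C(1 - cos(69°)) = 2.4263 × 0.6416
Δλ = 1.5568 pm

Final wavelength:
λ' = 3.2791 + 1.5568 = 4.8359 pm

Final energy:
E' = hc/λ' = 1239.842 / 4.8359 = 256.3810 keV

(Intermediate values are shown rounded; full precision is carried through to the final answer.)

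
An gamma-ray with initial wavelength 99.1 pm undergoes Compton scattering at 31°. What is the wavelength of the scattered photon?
99.4466 pm

Using the Compton scattering formula:
λ' = λ + Δλ = λ + λ_C(1 - cos θ)

Given:
- Initial wavelength λ = 99.1 pm
- Scattering angle θ = 31°
- Compton wavelength λ_C ≈ 2.4263 pm

Calculate the shift:
Δλ = 2.4263 × (1 - cos(31°))
Δλ = 2.4263 × 0.1428
Δλ = 0.3466 pm

Final wavelength:
λ' = 99.1 + 0.3466 = 99.4466 pm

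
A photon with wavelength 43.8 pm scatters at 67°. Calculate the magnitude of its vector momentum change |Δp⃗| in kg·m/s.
1.6432e-23 kg·m/s

Photon momentum magnitude is p = h/λ.

Initial momentum:
p₀ = h/λ = 6.6261e-34/4.3800e-11 = 1.5128e-23 kg·m/s

After scattering:
λ' = λ + Δλ = 43.8 + 1.4783 = 45.2783 pm
p' = h/λ' = 6.6261e-34/4.5278e-11 = 1.4634e-23 kg·m/s

Momentum is a vector; the scattered photon's direction makes angle θ = 67° with the incident direction. The magnitude of the vector change Δp⃗ = p⃗₀ − p⃗' is found from the law of cosines:
|Δp⃗|² = p₀² + p'² − 2p₀p'cos θ
|Δp⃗|² = (1.5128e-23)² + (1.4634e-23)² − 2·1.5128e-23·1.4634e-23·cos(67°)
|Δp⃗| = 1.6432e-23 kg·m/s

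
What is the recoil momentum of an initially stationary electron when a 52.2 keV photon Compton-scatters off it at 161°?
5.0473e-23 kg·m/s

The electron is initially at rest, so by conservation of momentum:
p⃗_e = p⃗₀ − p⃗'  (incident photon momentum minus scattered photon momentum)

Photon momentum magnitudes (p = h/λ = E/c):
λ₀ = hc/E₀ = 23.7518 pm → p₀ = h/λ₀ = 2.7897e-23 kg·m/s
Δλ = λ_C(1 − cos 161°) = 4.7204 pm
λ' = 28.4722 pm → p' = h/λ' = 2.3272e-23 kg·m/s

The scattered photon makes angle θ = 161° with the incident direction, so by the law of cosines:
|p⃗_e|² = p₀² + p'² − 2p₀p'cos θ
|p⃗_e|² = (2.7897e-23)² + (2.3272e-23)² − 2·2.7897e-23·2.3272e-23·cos(161°)
|p⃗_e| = 5.0473e-23 kg·m/s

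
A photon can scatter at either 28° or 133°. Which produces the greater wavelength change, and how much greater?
133° produces the larger shift by a factor of 14.370

Calculate both shifts using Δλ = λ_C(1 - cos θ):

For θ₁ = 28°:
Δλ₁ = 2.4263 × (1 - cos(28°))
Δλ₁ = 2.4263 × 0.1171
Δλ₁ = 0.2840 pm

For θ₂ = 133°:
Δλ₂ = 2.4263 × (1 - cos(133°))
Δλ₂ = 2.4263 × 1.6820
Δλ₂ = 4.0810 pm

The 133° angle produces the larger shift.
Ratio: 4.0810/0.2840 = 14.370

(Intermediate values are shown rounded; full precision is carried through to the final answer.)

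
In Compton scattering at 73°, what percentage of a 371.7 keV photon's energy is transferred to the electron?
0.3398 (or 33.98%)

Calculate initial and final photon energies:

Initial: E₀ = 371.7 keV → λ₀ = 3.3356 pm
Compton shift: Δλ = 1.7169 pm
Final wavelength: λ' = 5.0525 pm
Final energy: E' = 245.3906 keV

Fractional energy loss:
(E₀ - E')/E₀ = (371.7000 - 245.3906)/371.7000
= 126.3094/371.7000
= 0.3398
= 33.98%

(Intermediate values are shown rounded; full precision is carried through to the final answer.)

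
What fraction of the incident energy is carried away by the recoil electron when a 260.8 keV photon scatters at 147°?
0.4841 (or 48.41%)

Calculate initial and final photon energies:

Initial: E₀ = 260.8 keV → λ₀ = 4.7540 pm
Compton shift: Δλ = 4.4612 pm
Final wavelength: λ' = 9.2152 pm
Final energy: E' = 134.5434 keV

Fractional energy loss:
(E₀ - E')/E₀ = (260.8000 - 134.5434)/260.8000
= 126.2566/260.8000
= 0.4841
= 48.41%

(Intermediate values are shown rounded; full precision is carried through to the final answer.)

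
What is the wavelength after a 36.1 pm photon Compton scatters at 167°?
40.8904 pm

Using the Compton scattering formula:
λ' = λ + Δλ = λ + λ_C(1 - cos θ)

Given:
- Initial wavelength λ = 36.1 pm
- Scattering angle θ = 167°
- Compton wavelength λ_C ≈ 2.4263 pm

Calculate the shift:
Δλ = 2.4263 × (1 - cos(167°))
Δλ = 2.4263 × 1.9744
Δλ = 4.7904 pm

Final wavelength:
λ' = 36.1 + 4.7904 = 40.8904 pm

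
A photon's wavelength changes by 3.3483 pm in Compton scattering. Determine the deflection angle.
112.33°

From the Compton formula Δλ = λ_C(1 - cos θ), we can solve for θ:

cos θ = 1 - Δλ/λ_C

Given:
- Δλ = 3.3483 pm
- λ_C = h/(m_e·c) ≈ 2.42631024 pm

cos θ = 1 - 3.3483/2.42631024
cos θ = 1 - 1.379997
cos θ = -0.379997

θ = arccos(-0.379997)
θ = 112.33°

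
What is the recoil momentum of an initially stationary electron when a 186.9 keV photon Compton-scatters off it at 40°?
6.6048e-23 kg·m/s

The electron is initially at rest, so by conservation of momentum:
p⃗_e = p⃗₀ − p⃗'  (incident photon momentum minus scattered photon momentum)

Photon momentum magnitudes (p = h/λ = E/c):
λ₀ = hc/E₀ = 6.6337 pm → p₀ = h/λ₀ = 9.9885e-23 kg·m/s
Δλ = λ_C(1 − cos 40°) = 0.5676 pm
λ' = 7.2014 pm → p' = h/λ' = 9.2011e-23 kg·m/s

The scattered photon makes angle θ = 40° with the incident direction, so by the law of cosines:
|p⃗_e|² = p₀² + p'² − 2p₀p'cos θ
|p⃗_e|² = (9.9885e-23)² + (9.2011e-23)² − 2·9.9885e-23·9.2011e-23·cos(40°)
|p⃗_e| = 6.6048e-23 kg·m/s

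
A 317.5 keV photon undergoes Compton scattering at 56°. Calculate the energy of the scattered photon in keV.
249.2371 keV

First convert energy to wavelength:
λ = hc/E, with hc ≈ 1239.842 keV·pm (i.e. 1239.842 eV·nm)

For E = 317.5 keV = 317500 eV:
λ = 1239.842 keV·pm / 317.5 keV
λ = 3.9050 pm

Calculate the Compton shift:
Δλ = λ_C(1 - cos(56°)) = 2.4263 × 0.4408
Δλ = 1.0695 pm

Final wavelength:
λ' = 3.9050 + 1.0695 = 4.9745 pm

Final energy:
E' = hc/λ' = 1239.842 / 4.9745 = 249.2371 keV

(Intermediate values are shown rounded; full precision is carried through to the final answer.)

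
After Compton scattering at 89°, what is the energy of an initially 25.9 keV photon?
24.6714 keV

First convert energy to wavelength:
λ = hc/E, with hc ≈ 1239.842 keV·pm (i.e. 1239.842 eV·nm)

For E = 25.9 keV = 25900 eV:
λ = 1239.842 keV·pm / 25.9 keV
λ = 47.8703 pm

Calculate the Compton shift:
Δλ = λ_C(1 - cos(89°)) = 2.4263 × 0.9825
Δλ = 2.3840 pm

Final wavelength:
λ' = 47.8703 + 2.3840 = 50.2543 pm

Final energy:
E' = hc/λ' = 1239.842 / 50.2543 = 24.6714 keV

(Intermediate values are shown rounded; full precision is carried through to the final answer.)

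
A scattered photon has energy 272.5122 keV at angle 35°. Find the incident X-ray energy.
301.6000 keV

Convert final energy to wavelength (hc ≈ 1239.842 keV·pm):
λ' = hc/E' = 1239.842 / 272.5122 = 4.5497 pm

Calculate the Compton shift:
Δλ = λ_C(1 - cos(35°))
Δλ = 2.4263 × (1 - cos(35°))
Δλ = 0.4388 pm

Initial wavelength:
λ = λ' - Δλ = 4.5497 - 0.4388 = 4.1109 pm

Initial energy:
E = hc/λ = 1239.842 / 4.1109 = 301.6000 keV

(Intermediate values are shown rounded; full precision is carried through to the final answer.)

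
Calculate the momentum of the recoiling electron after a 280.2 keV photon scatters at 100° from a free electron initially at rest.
1.8832e-22 kg·m/s

The electron is initially at rest, so by conservation of momentum:
p⃗_e = p⃗₀ − p⃗'  (incident photon momentum minus scattered photon momentum)

Photon momentum magnitudes (p = h/λ = E/c):
λ₀ = hc/E₀ = 4.4248 pm → p₀ = h/λ₀ = 1.4975e-22 kg·m/s
Δλ = λ_C(1 − cos 100°) = 2.8476 pm
λ' = 7.2725 pm → p' = h/λ' = 9.1112e-23 kg·m/s

The scattered photon makes angle θ = 100° with the incident direction, so by the law of cosines:
|p⃗_e|² = p₀² + p'² − 2p₀p'cos θ
|p⃗_e|² = (1.4975e-22)² + (9.1112e-23)² − 2·1.4975e-22·9.1112e-23·cos(100°)
|p⃗_e| = 1.8832e-22 kg·m/s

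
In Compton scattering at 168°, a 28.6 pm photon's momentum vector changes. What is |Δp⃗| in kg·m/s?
4.2773e-23 kg·m/s

Photon momentum magnitude is p = h/λ.

Initial momentum:
p₀ = h/λ = 6.6261e-34/2.8600e-11 = 2.3168e-23 kg·m/s

After scattering:
λ' = λ + Δλ = 28.6 + 4.7996 = 33.3996 pm
p' = h/λ' = 6.6261e-34/3.3400e-11 = 1.9839e-23 kg·m/s

Momentum is a vector; the scattered photon's direction makes angle θ = 168° with the incident direction. The magnitude of the vector change Δp⃗ = p⃗₀ − p⃗' is found from the law of cosines:
|Δp⃗|² = p₀² + p'² − 2p₀p'cos θ
|Δp⃗|² = (2.3168e-23)² + (1.9839e-23)² − 2·2.3168e-23·1.9839e-23·cos(168°)
|Δp⃗| = 4.2773e-23 kg·m/s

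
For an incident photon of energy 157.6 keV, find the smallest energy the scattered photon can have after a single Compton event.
97.4746 keV (at θ = 180°)

The scattered photon has minimum energy when its wavelength is maximum, i.e., when the Compton shift Δλ = λ_C(1 − cos θ) is maximum. This occurs at θ = 180° (backscattering), giving Δλ_max = 2λ_C = 4.8526 pm.

Initial wavelength: λ₀ = hc/E₀ = 7.8670 pm
Maximum final wavelength: λ'_max = λ₀ + 2λ_C = 7.8670 + 4.8526 = 12.7196 pm
Minimum final energy: E'_min = hc/λ'_max = 97.4746 keV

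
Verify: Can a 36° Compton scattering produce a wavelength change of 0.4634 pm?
Yes, consistent

Calculate the expected shift for θ = 36°:

Δλ_expected = λ_C(1 - cos(36°))
Δλ_expected = 2.4263 × (1 - cos(36°))
Δλ_expected = 2.4263 × 0.1910
Δλ_expected = 0.4634 pm

Given shift: 0.4634 pm
Expected shift: 0.4634 pm
Difference: 0.0000 pm

The values match. This is consistent with Compton scattering at the stated angle.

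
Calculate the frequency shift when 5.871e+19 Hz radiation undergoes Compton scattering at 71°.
1.425e+19 Hz (decrease)

Convert frequency to wavelength (c = 299792458 m/s):
λ₀ = c/f₀ = 299792458/5.871e+19 = 5.1063270e-12 m = 5.1063 pm

Calculate Compton shift:
Δλ = λ_C(1 - cos(71°)) = 1.6364 pm

Final wavelength:
λ' = λ₀ + Δλ = 5.1063 + 1.6364 = 6.7427 pm

Final frequency:
f' = c/λ' = 299792458/6.7427079e-12 = 4.4461730e+19 Hz

Frequency shift (decrease):
Δf = f₀ - f' = 5.871e+19 - 4.4461730e+19 = 1.425e+19 Hz

(Intermediate values are shown rounded; full precision is carried through to the final answer.)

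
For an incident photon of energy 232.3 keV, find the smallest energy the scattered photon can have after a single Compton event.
121.6740 keV (at θ = 180°)

The scattered photon has minimum energy when its wavelength is maximum, i.e., when the Compton shift Δλ = λ_C(1 − cos θ) is maximum. This occurs at θ = 180° (backscattering), giving Δλ_max = 2λ_C = 4.8526 pm.

Initial wavelength: λ₀ = hc/E₀ = 5.3372 pm
Maximum final wavelength: λ'_max = λ₀ + 2λ_C = 5.3372 + 4.8526 = 10.1899 pm
Minimum final energy: E'_min = hc/λ'_max = 121.6740 keV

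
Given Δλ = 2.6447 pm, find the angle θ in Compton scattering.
95.16°

From the Compton formula Δλ = λ_C(1 - cos θ), we can solve for θ:

cos θ = 1 - Δλ/λ_C

Given:
- Δλ = 2.6447 pm
- λ_C = h/(m_e·c) ≈ 2.42631024 pm

cos θ = 1 - 2.6447/2.42631024
cos θ = 1 - 1.090009
cos θ = -0.090009

θ = arccos(-0.090009)
θ = 95.16°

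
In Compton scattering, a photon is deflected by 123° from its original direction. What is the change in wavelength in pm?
3.7478 pm

Using the Compton scattering formula:
Δλ = λ_C(1 - cos θ)

where λ_C = h/(m_e·c) ≈ 2.4263 pm is the Compton wavelength of an electron.

For θ = 123°:
cos(123°) = -0.5446
1 - cos(123°) = 1.5446

Δλ = 2.4263 × 1.5446
Δλ = 3.7478 pm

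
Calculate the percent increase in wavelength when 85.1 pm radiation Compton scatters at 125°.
4.4865%

Calculate the Compton shift:
Δλ = λ_C(1 - cos(125°))
Δλ = 2.4263 × (1 - cos(125°))
Δλ = 2.4263 × 1.5736
Δλ = 3.8180 pm

Percentage change:
(Δλ/λ₀) × 100 = (3.8180/85.1) × 100
= 4.4865%

(Intermediate values are shown rounded; full precision is carried through to the final answer.)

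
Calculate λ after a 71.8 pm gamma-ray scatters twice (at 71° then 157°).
78.0961 pm

Apply Compton shift twice:

First scattering at θ₁ = 71°:
Δλ₁ = λ_C(1 - cos(71°))
Δλ₁ = 2.4263 × 0.6744
Δλ₁ = 1.6364 pm

After first scattering:
λ₁ = 71.8 + 1.6364 = 73.4364 pm

Second scattering at θ₂ = 157°:
Δλ₂ = λ_C(1 - cos(157°))
Δλ₂ = 2.4263 × 1.9205
Δλ₂ = 4.6597 pm

Final wavelength:
λ₂ = 73.4364 + 4.6597 = 78.0961 pm

Total shift: Δλ_total = 1.6364 + 4.6597 = 6.2961 pm

(Intermediate values are shown rounded; full precision is carried through to the final answer.)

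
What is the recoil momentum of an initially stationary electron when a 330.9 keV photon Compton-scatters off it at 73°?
1.8287e-22 kg·m/s

The electron is initially at rest, so by conservation of momentum:
p⃗_e = p⃗₀ − p⃗'  (incident photon momentum minus scattered photon momentum)

Photon momentum magnitudes (p = h/λ = E/c):
λ₀ = hc/E₀ = 3.7469 pm → p₀ = h/λ₀ = 1.7684e-22 kg·m/s
Δλ = λ_C(1 − cos 73°) = 1.7169 pm
λ' = 5.4638 pm → p' = h/λ' = 1.2127e-22 kg·m/s

The scattered photon makes angle θ = 73° with the incident direction, so by the law of cosines:
|p⃗_e|² = p₀² + p'² − 2p₀p'cos θ
|p⃗_e|² = (1.7684e-22)² + (1.2127e-22)² − 2·1.7684e-22·1.2127e-22·cos(73°)
|p⃗_e| = 1.8287e-22 kg·m/s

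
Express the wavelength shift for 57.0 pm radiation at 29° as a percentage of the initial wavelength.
0.5337%

Calculate the Compton shift:
Δλ = λ_C(1 - cos(29°))
Δλ = 2.4263 × (1 - cos(29°))
Δλ = 2.4263 × 0.1254
Δλ = 0.3042 pm

Percentage change:
(Δλ/λ₀) × 100 = (0.3042/57.0) × 100
= 0.5337%

(Intermediate values are shown rounded; full precision is carried through to the final answer.)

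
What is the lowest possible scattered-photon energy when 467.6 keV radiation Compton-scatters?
165.2215 keV (at θ = 180°)

The scattered photon has minimum energy when its wavelength is maximum, i.e., when the Compton shift Δλ = λ_C(1 − cos θ) is maximum. This occurs at θ = 180° (backscattering), giving Δλ_max = 2λ_C = 4.8526 pm.

Initial wavelength: λ₀ = hc/E₀ = 2.6515 pm
Maximum final wavelength: λ'_max = λ₀ + 2λ_C = 2.6515 + 4.8526 = 7.5041 pm
Minimum final energy: E'_min = hc/λ'_max = 165.2215 keV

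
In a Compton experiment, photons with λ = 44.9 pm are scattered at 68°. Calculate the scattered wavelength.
46.4174 pm

Using the Compton scattering formula:
λ' = λ + Δλ = λ + λ_C(1 - cos θ)

Given:
- Initial wavelength λ = 44.9 pm
- Scattering angle θ = 68°
- Compton wavelength λ_C ≈ 2.4263 pm

Calculate the shift:
Δλ = 2.4263 × (1 - cos(68°))
Δλ = 2.4263 × 0.6254
Δλ = 1.5174 pm

Final wavelength:
λ' = 44.9 + 1.5174 = 46.4174 pm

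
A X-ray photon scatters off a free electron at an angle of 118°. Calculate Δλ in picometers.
3.5654 pm

Using the Compton scattering formula:
Δλ = λ_C(1 - cos θ)

where λ_C = h/(m_e·c) ≈ 2.4263 pm is the Compton wavelength of an electron.

For θ = 118°:
cos(118°) = -0.4695
1 - cos(118°) = 1.4695

Δλ = 2.4263 × 1.4695
Δλ = 3.5654 pm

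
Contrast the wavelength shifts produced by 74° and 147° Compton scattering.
147° produces the larger shift by a factor of 2.538

Calculate both shifts using Δλ = λ_C(1 - cos θ):

For θ₁ = 74°:
Δλ₁ = 2.4263 × (1 - cos(74°))
Δλ₁ = 2.4263 × 0.7244
Δλ₁ = 1.7575 pm

For θ₂ = 147°:
Δλ₂ = 2.4263 × (1 - cos(147°))
Δλ₂ = 2.4263 × 1.8387
Δλ₂ = 4.4612 pm

The 147° angle produces the larger shift.
Ratio: 4.4612/1.7575 = 2.538

(Intermediate values are shown rounded; full precision is carried through to the final answer.)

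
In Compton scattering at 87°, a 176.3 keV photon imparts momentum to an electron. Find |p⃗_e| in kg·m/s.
1.1497e-22 kg·m/s

The electron is initially at rest, so by conservation of momentum:
p⃗_e = p⃗₀ − p⃗'  (incident photon momentum minus scattered photon momentum)

Photon momentum magnitudes (p = h/λ = E/c):
λ₀ = hc/E₀ = 7.0326 pm → p₀ = h/λ₀ = 9.4220e-23 kg·m/s
Δλ = λ_C(1 − cos 87°) = 2.2993 pm
λ' = 9.3319 pm → p' = h/λ' = 7.1005e-23 kg·m/s

The scattered photon makes angle θ = 87° with the incident direction, so by the law of cosines:
|p⃗_e|² = p₀² + p'² − 2p₀p'cos θ
|p⃗_e|² = (9.4220e-23)² + (7.1005e-23)² − 2·9.4220e-23·7.1005e-23·cos(87°)
|p⃗_e| = 1.1497e-22 kg·m/s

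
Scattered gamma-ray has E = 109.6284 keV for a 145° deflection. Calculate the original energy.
179.8001 keV

Convert final energy to wavelength (hc ≈ 1239.842 keV·pm):
λ' = hc/E' = 1239.842 / 109.6284 = 11.3095 pm

Calculate the Compton shift:
Δλ = λ_C(1 - cos(145°))
Δλ = 2.4263 × (1 - cos(145°))
Δλ = 4.4138 pm

Initial wavelength:
λ = λ' - Δλ = 11.3095 - 4.4138 = 6.8957 pm

Initial energy:
E = hc/λ = 1239.842 / 6.8957 = 179.8001 keV

(Intermediate values are shown rounded; full precision is carried through to the final answer.)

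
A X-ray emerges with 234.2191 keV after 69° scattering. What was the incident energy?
331.8000 keV

Convert final energy to wavelength (hc ≈ 1239.842 keV·pm):
λ' = hc/E' = 1239.842 / 234.2191 = 5.2935 pm

Calculate the Compton shift:
Δλ = λ_C(1 - cos(69°))
Δλ = 2.4263 × (1 - cos(69°))
Δλ = 1.5568 pm

Initial wavelength:
λ = λ' - Δλ = 5.2935 - 1.5568 = 3.7367 pm

Initial energy:
E = hc/λ = 1239.842 / 3.7367 = 331.8000 keV

(Intermediate values are shown rounded; full precision is carried through to the final answer.)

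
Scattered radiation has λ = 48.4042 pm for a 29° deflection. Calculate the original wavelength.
48.1000 pm

From λ' = λ + Δλ, we have λ = λ' - Δλ

First calculate the Compton shift:
Δλ = λ_C(1 - cos θ)
Δλ = 2.4263 × (1 - cos(29°))
Δλ = 2.4263 × 0.1254
Δλ = 0.3042 pm

Initial wavelength:
λ = λ' - Δλ
λ = 48.4042 - 0.3042
λ = 48.1000 pm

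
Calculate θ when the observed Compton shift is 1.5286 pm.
68.29°

From the Compton formula Δλ = λ_C(1 - cos θ), we can solve for θ:

cos θ = 1 - Δλ/λ_C

Given:
- Δλ = 1.5286 pm
- λ_C = h/(m_e·c) ≈ 2.42631024 pm

cos θ = 1 - 1.5286/2.42631024
cos θ = 1 - 0.630010
cos θ = 0.369990

θ = arccos(0.369990)
θ = 68.29°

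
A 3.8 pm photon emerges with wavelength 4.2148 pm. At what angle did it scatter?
34.00°

First find the wavelength shift:
Δλ = λ' - λ = 4.2148 - 3.8 = 0.4148 pm

Using Δλ = λ_C(1 - cos θ), with λ_C = h/(m_e·c) ≈ 2.42631024 pm:
cos θ = 1 - Δλ/λ_C
cos θ = 1 - 0.4148/2.42631024
cos θ = 0.829041

θ = arccos(0.829041)
θ = 34.00°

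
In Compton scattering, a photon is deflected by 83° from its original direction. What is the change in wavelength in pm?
2.1306 pm

Using the Compton scattering formula:
Δλ = λ_C(1 - cos θ)

where λ_C = h/(m_e·c) ≈ 2.4263 pm is the Compton wavelength of an electron.

For θ = 83°:
cos(83°) = 0.1219
1 - cos(83°) = 0.8781

Δλ = 2.4263 × 0.8781
Δλ = 2.1306 pm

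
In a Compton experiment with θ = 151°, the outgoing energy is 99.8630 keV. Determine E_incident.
157.6000 keV

Convert final energy to wavelength (hc ≈ 1239.842 keV·pm):
λ' = hc/E' = 1239.842 / 99.8630 = 12.4154 pm

Calculate the Compton shift:
Δλ = λ_C(1 - cos(151°))
Δλ = 2.4263 × (1 - cos(151°))
Δλ = 4.5484 pm

Initial wavelength:
λ = λ' - Δλ = 12.4154 - 4.5484 = 7.8670 pm

Initial energy:
E = hc/λ = 1239.842 / 7.8670 = 157.6000 keV

(Intermediate values are shown rounded; full precision is carried through to the final answer.)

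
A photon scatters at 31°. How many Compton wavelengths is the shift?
0.1428 λ_C

The Compton shift formula is:
Δλ = λ_C(1 - cos θ)

Dividing both sides by λ_C:
Δλ/λ_C = 1 - cos θ

For θ = 31°:
Δλ/λ_C = 1 - cos(31°)
Δλ/λ_C = 1 - 0.8572
Δλ/λ_C = 0.1428

This means the shift is 0.1428 × λ_C = 0.3466 pm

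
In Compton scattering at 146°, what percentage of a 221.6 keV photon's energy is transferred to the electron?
0.4423 (or 44.23%)

Calculate initial and final photon energies:

Initial: E₀ = 221.6 keV → λ₀ = 5.5950 pm
Compton shift: Δλ = 4.4378 pm
Final wavelength: λ' = 10.0328 pm
Final energy: E' = 123.5793 keV

Fractional energy loss:
(E₀ - E')/E₀ = (221.6000 - 123.5793)/221.6000
= 98.0207/221.6000
= 0.4423
= 44.23%

(Intermediate values are shown rounded; full precision is carried through to the final answer.)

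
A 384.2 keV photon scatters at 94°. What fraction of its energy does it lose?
0.4458 (or 44.58%)

Calculate initial and final photon energies:

Initial: E₀ = 384.2 keV → λ₀ = 3.2271 pm
Compton shift: Δλ = 2.5956 pm
Final wavelength: λ' = 5.8226 pm
Final energy: E' = 212.9348 keV

Fractional energy loss:
(E₀ - E')/E₀ = (384.2000 - 212.9348)/384.2000
= 171.2652/384.2000
= 0.4458
= 44.58%

(Intermediate values are shown rounded; full precision is carried through to the final answer.)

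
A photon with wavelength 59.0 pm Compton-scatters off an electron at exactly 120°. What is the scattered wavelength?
62.6395 pm

Using the Compton formula: λ' = λ + λ_C(1 − cos θ)

For θ = 120°, cos θ = -1/2 (exact) = -0.5000, so:
1 − cos 120° = 1 − (-1/2) = 1.5000

Δλ = λ_C × 1.5000 = 2.4263 × 1.5000 = 3.6395 pm

λ' = 59.0 + 3.6395 = 62.6395 pm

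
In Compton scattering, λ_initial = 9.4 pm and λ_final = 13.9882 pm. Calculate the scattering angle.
153.00°

First find the wavelength shift:
Δλ = λ' - λ = 13.9882 - 9.4 = 4.5882 pm

Using Δλ = λ_C(1 - cos θ), with λ_C = h/(m_e·c) ≈ 2.42631024 pm:
cos θ = 1 - Δλ/λ_C
cos θ = 1 - 4.5882/2.42631024
cos θ = -0.891020

θ = arccos(-0.891020)
θ = 153.00°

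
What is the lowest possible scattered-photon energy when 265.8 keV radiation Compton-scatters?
130.2740 keV (at θ = 180°)

The scattered photon has minimum energy when its wavelength is maximum, i.e., when the Compton shift Δλ = λ_C(1 − cos θ) is maximum. This occurs at θ = 180° (backscattering), giving Δλ_max = 2λ_C = 4.8526 pm.

Initial wavelength: λ₀ = hc/E₀ = 4.6646 pm
Maximum final wavelength: λ'_max = λ₀ + 2λ_C = 4.6646 + 4.8526 = 9.5172 pm
Minimum final energy: E'_min = hc/λ'_max = 130.2740 keV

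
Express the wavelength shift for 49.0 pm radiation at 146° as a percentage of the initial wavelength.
9.0568%

Calculate the Compton shift:
Δλ = λ_C(1 - cos(146°))
Δλ = 2.4263 × (1 - cos(146°))
Δλ = 2.4263 × 1.8290
Δλ = 4.4378 pm

Percentage change:
(Δλ/λ₀) × 100 = (4.4378/49.0) × 100
= 9.0568%

(Intermediate values are shown rounded; full precision is carried through to the final answer.)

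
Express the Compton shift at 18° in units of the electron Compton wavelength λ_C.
0.0489 λ_C

The Compton shift formula is:
Δλ = λ_C(1 - cos θ)

Dividing both sides by λ_C:
Δλ/λ_C = 1 - cos θ

For θ = 18°:
Δλ/λ_C = 1 - cos(18°)
Δλ/λ_C = 1 - 0.9511
Δλ/λ_C = 0.0489

This means the shift is 0.0489 × λ_C = 0.1188 pm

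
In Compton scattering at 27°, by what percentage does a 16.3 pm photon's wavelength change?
1.6224%

Calculate the Compton shift:
Δλ = λ_C(1 - cos(27°))
Δλ = 2.4263 × (1 - cos(27°))
Δλ = 2.4263 × 0.1090
Δλ = 0.2645 pm

Percentage change:
(Δλ/λ₀) × 100 = (0.2645/16.3) × 100
= 1.6224%

(Intermediate values are shown rounded; full precision is carried through to the final answer.)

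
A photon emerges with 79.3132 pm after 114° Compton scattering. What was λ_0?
75.9000 pm

From λ' = λ + Δλ, we have λ = λ' - Δλ

First calculate the Compton shift:
Δλ = λ_C(1 - cos θ)
Δλ = 2.4263 × (1 - cos(114°))
Δλ = 2.4263 × 1.4067
Δλ = 3.4132 pm

Initial wavelength:
λ = λ' - Δλ
λ = 79.3132 - 3.4132
λ = 75.9000 pm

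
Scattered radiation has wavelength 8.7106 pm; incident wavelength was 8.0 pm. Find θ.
45.00°

First find the wavelength shift:
Δλ = λ' - λ = 8.7106 - 8.0 = 0.7106 pm

Using Δλ = λ_C(1 - cos θ), with λ_C = h/(m_e·c) ≈ 2.42631024 pm:
cos θ = 1 - Δλ/λ_C
cos θ = 1 - 0.7106/2.42631024
cos θ = 0.707127

θ = arccos(0.707127)
θ = 45.00°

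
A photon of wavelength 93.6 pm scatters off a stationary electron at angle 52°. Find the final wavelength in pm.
94.5325 pm

Using the Compton scattering formula:
λ' = λ + Δλ = λ + λ_C(1 - cos θ)

Given:
- Initial wavelength λ = 93.6 pm
- Scattering angle θ = 52°
- Compton wavelength λ_C ≈ 2.4263 pm

Calculate the shift:
Δλ = 2.4263 × (1 - cos(52°))
Δλ = 2.4263 × 0.3843
Δλ = 0.9325 pm

Final wavelength:
λ' = 93.6 + 0.9325 = 94.5325 pm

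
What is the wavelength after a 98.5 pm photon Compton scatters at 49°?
99.3345 pm

Using the Compton scattering formula:
λ' = λ + Δλ = λ + λ_C(1 - cos θ)

Given:
- Initial wavelength λ = 98.5 pm
- Scattering angle θ = 49°
- Compton wavelength λ_C ≈ 2.4263 pm

Calculate the shift:
Δλ = 2.4263 × (1 - cos(49°))
Δλ = 2.4263 × 0.3439
Δλ = 0.8345 pm

Final wavelength:
λ' = 98.5 + 0.8345 = 99.3345 pm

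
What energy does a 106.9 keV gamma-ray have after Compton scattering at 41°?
101.6822 keV

First convert energy to wavelength:
λ = hc/E, with hc ≈ 1239.842 keV·pm (i.e. 1239.842 eV·nm)

For E = 106.9 keV = 106900 eV:
λ = 1239.842 keV·pm / 106.9 keV
λ = 11.5981 pm

Calculate the Compton shift:
Δλ = λ_C(1 - cos(41°)) = 2.4263 × 0.2453
Δλ = 0.5952 pm

Final wavelength:
λ' = 11.5981 + 0.5952 = 12.1933 pm

Final energy:
E' = hc/λ' = 1239.842 / 12.1933 = 101.6822 keV

(Intermediate values are shown rounded; full precision is carried through to the final answer.)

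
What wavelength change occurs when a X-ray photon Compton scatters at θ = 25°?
0.2273 pm

Using the Compton scattering formula:
Δλ = λ_C(1 - cos θ)

where λ_C = h/(m_e·c) ≈ 2.4263 pm is the Compton wavelength of an electron.

For θ = 25°:
cos(25°) = 0.9063
1 - cos(25°) = 0.0937

Δλ = 2.4263 × 0.0937
Δλ = 0.2273 pm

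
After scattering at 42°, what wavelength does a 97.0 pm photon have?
97.6232 pm

Using the Compton scattering formula:
λ' = λ + Δλ = λ + λ_C(1 - cos θ)

Given:
- Initial wavelength λ = 97.0 pm
- Scattering angle θ = 42°
- Compton wavelength λ_C ≈ 2.4263 pm

Calculate the shift:
Δλ = 2.4263 × (1 - cos(42°))
Δλ = 2.4263 × 0.2569
Δλ = 0.6232 pm

Final wavelength:
λ' = 97.0 + 0.6232 = 97.6232 pm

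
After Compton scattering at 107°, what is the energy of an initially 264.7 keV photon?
158.5547 keV

First convert energy to wavelength:
λ = hc/E, with hc ≈ 1239.842 keV·pm (i.e. 1239.842 eV·nm)

For E = 264.7 keV = 264700 eV:
λ = 1239.842 keV·pm / 264.7 keV
λ = 4.6840 pm

Calculate the Compton shift:
Δλ = λ_C(1 - cos(107°)) = 2.4263 × 1.2924
Δλ = 3.1357 pm

Final wavelength:
λ' = 4.6840 + 3.1357 = 7.8196 pm

Final energy:
E' = hc/λ' = 1239.842 / 7.8196 = 158.5547 keV

(Intermediate values are shown rounded; full precision is carried through to the final answer.)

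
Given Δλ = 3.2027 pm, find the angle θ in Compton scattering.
108.66°

From the Compton formula Δλ = λ_C(1 - cos θ), we can solve for θ:

cos θ = 1 - Δλ/λ_C

Given:
- Δλ = 3.2027 pm
- λ_C = h/(m_e·c) ≈ 2.42631024 pm

cos θ = 1 - 3.2027/2.42631024
cos θ = 1 - 1.319988
cos θ = -0.319988

θ = arccos(-0.319988)
θ = 108.66°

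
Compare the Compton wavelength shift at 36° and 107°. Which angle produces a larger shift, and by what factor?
107° produces the larger shift by a factor of 6.767

Calculate both shifts using Δλ = λ_C(1 - cos θ):

For θ₁ = 36°:
Δλ₁ = 2.4263 × (1 - cos(36°))
Δλ₁ = 2.4263 × 0.1910
Δλ₁ = 0.4634 pm

For θ₂ = 107°:
Δλ₂ = 2.4263 × (1 - cos(107°))
Δλ₂ = 2.4263 × 1.2924
Δλ₂ = 3.1357 pm

The 107° angle produces the larger shift.
Ratio: 3.1357/0.4634 = 6.767

(Intermediate values are shown rounded; full precision is carried through to the final answer.)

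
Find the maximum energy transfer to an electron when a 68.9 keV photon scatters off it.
14.6338 keV

Maximum energy transfer occurs at θ = 180° (backscattering).

Initial photon: E₀ = 68.9 keV → λ₀ = 17.9948 pm

Maximum Compton shift (at 180°):
Δλ_max = 2λ_C = 2 × 2.4263 = 4.8526 pm

Final wavelength:
λ' = 17.9948 + 4.8526 = 22.8474 pm

Minimum photon energy (maximum energy to electron):
E'_min = hc/λ' = 54.2662 keV

Maximum electron kinetic energy:
K_max = E₀ - E'_min = 68.9000 - 54.2662 = 14.6338 keV

(Intermediate values are shown rounded; full precision is carried through to the final answer.)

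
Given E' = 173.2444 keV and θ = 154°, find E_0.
486.2997 keV

Convert final energy to wavelength (hc ≈ 1239.842 keV·pm):
λ' = hc/E' = 1239.842 / 173.2444 = 7.1566 pm

Calculate the Compton shift:
Δλ = λ_C(1 - cos(154°))
Δλ = 2.4263 × (1 - cos(154°))
Δλ = 4.6071 pm

Initial wavelength:
λ = λ' - Δλ = 7.1566 - 4.6071 = 2.5495 pm

Initial energy:
E = hc/λ = 1239.842 / 2.5495 = 486.2997 keV

(Intermediate values are shown rounded; full precision is carried through to the final answer.)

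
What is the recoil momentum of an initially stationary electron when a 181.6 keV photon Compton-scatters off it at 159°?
1.5216e-22 kg·m/s

The electron is initially at rest, so by conservation of momentum:
p⃗_e = p⃗₀ − p⃗'  (incident photon momentum minus scattered photon momentum)

Photon momentum magnitudes (p = h/λ = E/c):
λ₀ = hc/E₀ = 6.8273 pm → p₀ = h/λ₀ = 9.7052e-23 kg·m/s
Δλ = λ_C(1 − cos 159°) = 4.6915 pm
λ' = 11.5188 pm → p' = h/λ' = 5.7524e-23 kg·m/s

The scattered photon makes angle θ = 159° with the incident direction, so by the law of cosines:
|p⃗_e|² = p₀² + p'² − 2p₀p'cos θ
|p⃗_e|² = (9.7052e-23)² + (5.7524e-23)² − 2·9.7052e-23·5.7524e-23·cos(159°)
|p⃗_e| = 1.5216e-22 kg·m/s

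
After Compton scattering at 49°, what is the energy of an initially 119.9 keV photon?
110.9464 keV

First convert energy to wavelength:
λ = hc/E, with hc ≈ 1239.842 keV·pm (i.e. 1239.842 eV·nm)

For E = 119.9 keV = 119900 eV:
λ = 1239.842 keV·pm / 119.9 keV
λ = 10.3406 pm

Calculate the Compton shift:
Δλ = λ_C(1 - cos(49°)) = 2.4263 × 0.3439
Δλ = 0.8345 pm

Final wavelength:
λ' = 10.3406 + 0.8345 = 11.1751 pm

Final energy:
E' = hc/λ' = 1239.842 / 11.1751 = 110.9464 keV

(Intermediate values are shown rounded; full precision is carried through to the final answer.)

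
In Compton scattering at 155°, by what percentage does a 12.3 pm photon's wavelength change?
37.6040%

Calculate the Compton shift:
Δλ = λ_C(1 - cos(155°))
Δλ = 2.4263 × (1 - cos(155°))
Δλ = 2.4263 × 1.9063
Δλ = 4.6253 pm

Percentage change:
(Δλ/λ₀) × 100 = (4.6253/12.3) × 100
= 37.6040%

(Intermediate values are shown rounded; full precision is carried through to the final answer.)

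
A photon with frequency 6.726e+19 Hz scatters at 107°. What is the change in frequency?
2.778e+19 Hz (decrease)

Convert frequency to wavelength (c = 299792458 m/s):
λ₀ = c/f₀ = 299792458/6.726e+19 = 4.4572176e-12 m = 4.4572 pm

Calculate Compton shift:
Δλ = λ_C(1 - cos(107°)) = 3.1357 pm

Final wavelength:
λ' = λ₀ + Δλ = 4.4572 + 3.1357 = 7.5929 pm

Final frequency:
f' = c/λ' = 299792458/7.5929123e-12 = 3.9483198e+19 Hz

Frequency shift (decrease):
Δf = f₀ - f' = 6.726e+19 - 3.9483198e+19 = 2.778e+19 Hz

(Intermediate values are shown rounded; full precision is carried through to the final answer.)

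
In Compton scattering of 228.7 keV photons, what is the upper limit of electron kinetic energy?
108.0210 keV

Maximum energy transfer occurs at θ = 180° (backscattering).

Initial photon: E₀ = 228.7 keV → λ₀ = 5.4213 pm

Maximum Compton shift (at 180°):
Δλ_max = 2λ_C = 2 × 2.4263 = 4.8526 pm

Final wavelength:
λ' = 5.4213 + 4.8526 = 10.2739 pm

Minimum photon energy (maximum energy to electron):
E'_min = hc/λ' = 120.6790 keV

Maximum electron kinetic energy:
K_max = E₀ - E'_min = 228.7000 - 120.6790 = 108.0210 keV

(Intermediate values are shown rounded; full precision is carried through to the final answer.)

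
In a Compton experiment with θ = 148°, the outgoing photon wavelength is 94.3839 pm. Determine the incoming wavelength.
89.9000 pm

From λ' = λ + Δλ, we have λ = λ' - Δλ

First calculate the Compton shift:
Δλ = λ_C(1 - cos θ)
Δλ = 2.4263 × (1 - cos(148°))
Δλ = 2.4263 × 1.8480
Δλ = 4.4839 pm

Initial wavelength:
λ = λ' - Δλ
λ = 94.3839 - 4.4839
λ = 89.9000 pm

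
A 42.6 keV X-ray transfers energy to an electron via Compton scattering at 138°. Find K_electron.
5.4051 keV

By energy conservation: K_e = E_initial - E_final

First find the scattered photon energy:
Initial wavelength: λ = hc/E = 29.1043 pm
Compton shift: Δλ = λ_C(1 - cos(138°)) = 4.2294 pm
Final wavelength: λ' = 29.1043 + 4.2294 = 33.3337 pm
Final photon energy: E' = hc/λ' = 37.1949 keV

Electron kinetic energy:
K_e = E - E' = 42.6000 - 37.1949 = 5.4051 keV

(Intermediate values are shown rounded; full precision is carried through to the final answer.)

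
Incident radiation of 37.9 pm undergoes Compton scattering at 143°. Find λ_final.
42.2640 pm

Using the Compton scattering formula:
λ' = λ + Δλ = λ + λ_C(1 - cos θ)

Given:
- Initial wavelength λ = 37.9 pm
- Scattering angle θ = 143°
- Compton wavelength λ_C ≈ 2.4263 pm

Calculate the shift:
Δλ = 2.4263 × (1 - cos(143°))
Δλ = 2.4263 × 1.7986
Δλ = 4.3640 pm

Final wavelength:
λ' = 37.9 + 4.3640 = 42.2640 pm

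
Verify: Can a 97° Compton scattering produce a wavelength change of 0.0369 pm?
No, inconsistent

Calculate the expected shift for θ = 97°:

Δλ_expected = λ_C(1 - cos(97°))
Δλ_expected = 2.4263 × (1 - cos(97°))
Δλ_expected = 2.4263 × 1.1219
Δλ_expected = 2.7220 pm

Given shift: 0.0369 pm
Expected shift: 2.7220 pm
Difference: 2.6851 pm

The values do not match. The given shift corresponds to θ ≈ 10.0°, not 97°.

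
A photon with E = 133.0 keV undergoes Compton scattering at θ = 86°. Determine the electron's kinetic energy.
25.9249 keV

By energy conservation: K_e = E_initial - E_final

First find the scattered photon energy:
Initial wavelength: λ = hc/E = 9.3221 pm
Compton shift: Δλ = λ_C(1 - cos(86°)) = 2.2571 pm
Final wavelength: λ' = 9.3221 + 2.2571 = 11.5792 pm
Final photon energy: E' = hc/λ' = 107.0751 keV

Electron kinetic energy:
K_e = E - E' = 133.0000 - 107.0751 = 25.9249 keV

(Intermediate values are shown rounded; full precision is carried through to the final answer.)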